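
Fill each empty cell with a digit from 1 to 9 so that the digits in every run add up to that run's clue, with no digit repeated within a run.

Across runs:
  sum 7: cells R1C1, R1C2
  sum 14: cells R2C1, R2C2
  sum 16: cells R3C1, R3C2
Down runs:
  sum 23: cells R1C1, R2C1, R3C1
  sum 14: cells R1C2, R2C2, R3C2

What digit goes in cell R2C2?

6

16 in 2 cells must be {7,9}; 23 in 3 cells must be {6,8,9}.
The 7 across and the 23 down share only 6, so R1C1 = 6.
R1C2 = 7 − 6 = 1 completes the 7 across.
Given what's placed, R3C1 must be 9 to fit the 16 across and 23 down.
R3C2 = 16 − 9 = 7 completes the 16 across.
R2C1 = 23 − 15 = 8 completes the 23 down.
R2C2 = 14 − 8 = 6 completes the 14 across.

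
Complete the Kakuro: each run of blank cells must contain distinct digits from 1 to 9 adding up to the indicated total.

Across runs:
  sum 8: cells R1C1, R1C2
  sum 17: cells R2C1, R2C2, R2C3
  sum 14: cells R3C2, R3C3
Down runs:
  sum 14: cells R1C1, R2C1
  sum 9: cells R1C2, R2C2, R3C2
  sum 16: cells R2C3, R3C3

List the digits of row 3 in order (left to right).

16 in 2 cells must be {7,9}.
The 14 across and the 16 down share only 9, so R3C3 = 9.
R2C3 = 16 − 9 = 7 completes the 16 down.
R3C2 = 14 − 9 = 5 completes the 14 across.
R2C2 = 1: the only remaining digit allowed by both the 17 across and the 9 down.
R1C2 = 9 − 6 = 3 completes the 9 down.
R2C1 = 17 − 8 = 9 completes the 17 across.
R1C1 = 8 − 3 = 5 completes the 8 across.

5 9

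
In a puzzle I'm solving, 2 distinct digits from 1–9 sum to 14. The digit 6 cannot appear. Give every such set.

{5,9}

2 distinct digits from 1–9 sum between 3 and 17.
Dropping sets that contain 6.
Only one set works: {5,9}.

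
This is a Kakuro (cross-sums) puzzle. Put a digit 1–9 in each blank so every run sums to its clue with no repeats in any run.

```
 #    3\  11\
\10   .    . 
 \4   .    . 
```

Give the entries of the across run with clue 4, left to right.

4 in 2 cells must be {1,3}; 3 in 2 cells must be {1,2}.
The 4 across and the 3 down share only 1, so R2C1 = 1.
R2C2 = 4 − 1 = 3 completes the 4 across.
R1C1 = 3 − 1 = 2 completes the 3 down.
R1C2 = 10 − 2 = 8 completes the 10 across.

1 3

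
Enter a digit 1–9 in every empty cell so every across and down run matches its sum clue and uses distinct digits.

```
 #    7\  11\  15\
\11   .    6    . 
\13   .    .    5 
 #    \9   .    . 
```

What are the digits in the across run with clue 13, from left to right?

6, 2, 5

Nothing is forced directly, so branch on R2C2, whose candidates are 1 or 2. If R2C2 = 1: then R2C1 would have to be in {7} for the 13 across but in {1,2,3,4,5,6} for the 7 down — contradiction. So R2C2 = 2.
R2C1 = 13 − 7 = 6 completes the 13 across.
R3C2 = 11 − 8 = 3 completes the 11 down.
R3C3 = 9 − 3 = 6 completes the 9 across.
R1C1 = 7 − 6 = 1 completes the 7 down.
R1C3 = 11 − 7 = 4 completes the 11 across.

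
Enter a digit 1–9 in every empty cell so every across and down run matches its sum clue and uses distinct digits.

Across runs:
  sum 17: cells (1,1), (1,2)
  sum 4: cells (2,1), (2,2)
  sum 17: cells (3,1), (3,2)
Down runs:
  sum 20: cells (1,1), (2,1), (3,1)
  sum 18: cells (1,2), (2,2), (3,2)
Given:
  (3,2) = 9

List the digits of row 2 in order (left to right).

17 in 2 cells must be {8,9}; 4 in 2 cells must be {1,3}.
(1,2) = 8: the only remaining digit allowed by both the 17 across and the 18 down.
Intersecting the 4 across with the 20 down forces (2,1) = 3.
(2,2) = 4 − 3 = 1 completes the 4 across.
(3,1) = 17 − 9 = 8 completes the 17 across.
(1,1) = 17 − 8 = 9 completes the 17 across.

3, 1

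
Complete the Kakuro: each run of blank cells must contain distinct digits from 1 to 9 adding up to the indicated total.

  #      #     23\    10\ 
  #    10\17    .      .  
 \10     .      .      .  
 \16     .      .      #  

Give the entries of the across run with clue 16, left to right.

7, 9

17 in 2 cells must be {8,9}; 16 in 2 cells must be {7,9}; 23 in 3 cells must be {6,8,9}.
The 10 across and the 23 down share only 6, so R2C2 = 6.
R3C2 = 9: the only remaining digit allowed by both the 16 across and the 23 down.
R1C2 = 23 − 15 = 8 completes the 23 down.
R1C3 = 17 − 8 = 9 completes the 17 across.
R2C3 = 10 − 9 = 1 completes the 10 down.
R3C1 = 16 − 9 = 7 completes the 16 across.
R2C1 = 10 − 7 = 3 completes the 10 across.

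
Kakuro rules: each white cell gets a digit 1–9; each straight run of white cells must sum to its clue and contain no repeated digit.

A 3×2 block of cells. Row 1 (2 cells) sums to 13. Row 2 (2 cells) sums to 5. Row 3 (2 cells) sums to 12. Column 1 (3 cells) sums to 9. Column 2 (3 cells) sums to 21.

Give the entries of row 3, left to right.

3, 9

The 5 across and the 21 down share only 4, so (2,2) = 4.
(2,1) = 5 − 4 = 1 completes the 5 across.
Nothing is forced directly, so branch on (1,1), whose candidates are 5 or 6. If (1,1) = 6: then (1,2) would have to be in {7} for the 13 across but in {8,9} for the 21 down — contradiction. So (1,1) = 5.
(1,2) = 13 − 5 = 8 completes the 13 across.
(3,1) = 9 − 6 = 3 completes the 9 down.
(3,2) = 12 − 3 = 9 completes the 12 across.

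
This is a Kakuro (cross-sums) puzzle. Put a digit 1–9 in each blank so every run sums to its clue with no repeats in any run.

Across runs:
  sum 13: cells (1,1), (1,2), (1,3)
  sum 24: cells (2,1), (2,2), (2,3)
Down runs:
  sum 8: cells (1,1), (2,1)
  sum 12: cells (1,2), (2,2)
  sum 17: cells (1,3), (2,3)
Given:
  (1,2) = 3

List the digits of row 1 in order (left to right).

1, 3, 9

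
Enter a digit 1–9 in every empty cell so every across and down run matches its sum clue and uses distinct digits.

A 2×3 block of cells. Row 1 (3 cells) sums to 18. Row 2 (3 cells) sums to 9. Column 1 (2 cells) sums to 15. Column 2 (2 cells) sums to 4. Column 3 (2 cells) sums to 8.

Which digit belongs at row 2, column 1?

6

4 in 2 cells must be {1,3}.
The 9 across and the 15 down share only 6, so (2,1) = 6.
Given what's placed, (2,2) must be 1 to fit the 9 across and 4 down.
(2,3) = 9 − 7 = 2 completes the 9 across.
(1,1) = 15 − 6 = 9 completes the 15 down.
(1,2) = 4 − 1 = 3 completes the 4 down.
(1,3) = 18 − 12 = 6 completes the 18 across.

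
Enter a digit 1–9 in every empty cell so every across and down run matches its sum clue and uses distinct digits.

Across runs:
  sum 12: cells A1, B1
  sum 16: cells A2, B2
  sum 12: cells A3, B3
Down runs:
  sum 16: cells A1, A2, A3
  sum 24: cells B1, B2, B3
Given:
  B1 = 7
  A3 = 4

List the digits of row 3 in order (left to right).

4 8

16 in 2 cells must be {7,9}; 24 in 3 cells must be {7,8,9}.
A1 = 12 − 7 = 5 completes the 12 across.
A2 = 16 − 9 = 7 completes the 16 down.
B2 = 16 − 7 = 9 completes the 16 across.
B3 = 12 − 4 = 8 completes the 12 across.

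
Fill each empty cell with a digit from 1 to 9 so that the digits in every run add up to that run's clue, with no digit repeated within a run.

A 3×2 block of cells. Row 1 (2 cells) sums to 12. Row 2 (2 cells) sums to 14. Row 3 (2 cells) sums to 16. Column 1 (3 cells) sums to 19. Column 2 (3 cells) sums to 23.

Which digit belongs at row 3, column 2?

16 in 2 cells must be {7,9}; 23 in 3 cells must be {6,8,9}.
The 16 across and the 23 down share only 9, so (3,2) = 9.
Given what's placed, (1,2) must be 8 to fit the 12 across and 23 down.
(2,2) = 23 − 17 = 6 completes the 23 down.
(3,1) = 16 − 9 = 7 completes the 16 across.
(1,1) = 12 − 8 = 4 completes the 12 across.
(2,1) = 14 − 6 = 8 completes the 14 across.

9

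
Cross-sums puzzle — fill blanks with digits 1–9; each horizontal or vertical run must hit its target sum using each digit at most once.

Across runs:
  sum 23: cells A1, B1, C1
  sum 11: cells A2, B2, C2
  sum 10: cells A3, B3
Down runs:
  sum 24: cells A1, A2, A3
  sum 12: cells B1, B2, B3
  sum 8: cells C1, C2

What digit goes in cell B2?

1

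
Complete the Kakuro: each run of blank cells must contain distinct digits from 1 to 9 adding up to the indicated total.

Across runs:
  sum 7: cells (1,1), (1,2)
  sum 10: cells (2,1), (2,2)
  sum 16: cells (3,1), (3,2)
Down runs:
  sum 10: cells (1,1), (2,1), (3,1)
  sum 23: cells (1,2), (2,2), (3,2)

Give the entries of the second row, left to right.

2 8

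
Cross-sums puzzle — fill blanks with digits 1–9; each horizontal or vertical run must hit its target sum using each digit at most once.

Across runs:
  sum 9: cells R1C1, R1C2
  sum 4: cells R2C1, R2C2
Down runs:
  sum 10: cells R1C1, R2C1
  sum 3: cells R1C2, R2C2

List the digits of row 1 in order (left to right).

4 in 2 cells must be {1,3}; 3 in 2 cells must be {1,2}.
The 4 across and the 3 down share only 1, so R2C2 = 1.
R1C2 = 3 − 1 = 2 completes the 3 down.
R2C1 = 4 − 1 = 3 completes the 4 across.
R1C1 = 9 − 2 = 7 completes the 9 across.

7, 2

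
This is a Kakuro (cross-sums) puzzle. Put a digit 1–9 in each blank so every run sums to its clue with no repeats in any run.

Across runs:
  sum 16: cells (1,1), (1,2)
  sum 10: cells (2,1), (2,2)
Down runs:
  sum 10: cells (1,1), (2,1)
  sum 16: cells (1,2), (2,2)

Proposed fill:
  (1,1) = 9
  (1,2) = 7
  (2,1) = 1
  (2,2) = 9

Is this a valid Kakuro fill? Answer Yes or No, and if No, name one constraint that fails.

Across: 9+7=16; 1+9=10. Down: 9+1=10; 7+9=16. No digit repeats within any run.

Yes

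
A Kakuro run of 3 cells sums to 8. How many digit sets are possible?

2

3 distinct digits from 1–9 sum between 6 and 24.
Enumerating: {1,2,5}, {1,3,4}.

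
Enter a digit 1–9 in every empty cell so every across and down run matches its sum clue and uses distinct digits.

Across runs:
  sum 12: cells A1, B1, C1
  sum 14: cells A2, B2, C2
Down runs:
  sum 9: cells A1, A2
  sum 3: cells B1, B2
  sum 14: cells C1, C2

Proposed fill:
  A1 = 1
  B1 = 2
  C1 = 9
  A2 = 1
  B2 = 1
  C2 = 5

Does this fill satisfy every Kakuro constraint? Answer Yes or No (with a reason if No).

No — the down run A1–A2 sums to 2, not 9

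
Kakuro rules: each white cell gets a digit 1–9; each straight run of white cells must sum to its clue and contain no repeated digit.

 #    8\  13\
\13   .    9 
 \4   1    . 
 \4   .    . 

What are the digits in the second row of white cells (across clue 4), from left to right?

1, 3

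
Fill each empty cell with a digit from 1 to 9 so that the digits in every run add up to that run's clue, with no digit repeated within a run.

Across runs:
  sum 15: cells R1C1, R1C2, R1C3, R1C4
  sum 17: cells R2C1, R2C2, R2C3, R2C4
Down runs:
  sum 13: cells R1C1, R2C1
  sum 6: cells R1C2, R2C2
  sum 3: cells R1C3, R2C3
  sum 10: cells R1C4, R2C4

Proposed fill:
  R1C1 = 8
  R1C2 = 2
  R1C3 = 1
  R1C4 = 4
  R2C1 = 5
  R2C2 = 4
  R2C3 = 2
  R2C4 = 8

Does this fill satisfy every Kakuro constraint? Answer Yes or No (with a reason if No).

No — the across run R2C1–R2C4 sums to 19, not 17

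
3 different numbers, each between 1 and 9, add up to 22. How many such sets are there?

3 distinct digits from 1–9 sum between 6 and 24.
Enumerating: {5,8,9}, {6,7,9}.

2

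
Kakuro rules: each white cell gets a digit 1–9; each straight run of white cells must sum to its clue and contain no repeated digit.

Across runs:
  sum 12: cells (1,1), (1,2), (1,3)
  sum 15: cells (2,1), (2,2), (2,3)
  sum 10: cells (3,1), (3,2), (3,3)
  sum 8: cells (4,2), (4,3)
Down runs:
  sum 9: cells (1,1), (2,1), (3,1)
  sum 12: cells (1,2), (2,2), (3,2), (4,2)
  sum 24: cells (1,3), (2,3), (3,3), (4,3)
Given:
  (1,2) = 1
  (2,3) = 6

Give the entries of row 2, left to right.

5, 4, 6

Nothing is forced directly, so branch on (2,2), whose candidates are 2 or 4 or 5. If (2,2) = 2: then (2,1) would have to be in {7} for the 15 across but in {1,2,3,4,5,6} for the 9 down — contradiction. If (2,2) = 5: that forces (2,1) = 4, (4,2) = 2, after which (4,3) would have to be in {6} for the 8 across but in {1,2,3,4,5,7,8,9} for the 24 down — contradiction. So (2,2) = 4.
(2,1) = 15 − 10 = 5 completes the 15 across.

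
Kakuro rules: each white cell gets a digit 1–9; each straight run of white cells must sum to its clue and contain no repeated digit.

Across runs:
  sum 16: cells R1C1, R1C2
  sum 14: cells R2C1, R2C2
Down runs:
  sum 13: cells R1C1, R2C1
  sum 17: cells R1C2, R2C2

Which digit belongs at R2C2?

8

16 in 2 cells must be {7,9}; 17 in 2 cells must be {8,9}.
The 16 across and the 17 down share only 9, so R1C2 = 9.
R2C2 = 17 − 9 = 8 completes the 17 down.
R1C1 = 16 − 9 = 7 completes the 16 across.
R2C1 = 14 − 8 = 6 completes the 14 across.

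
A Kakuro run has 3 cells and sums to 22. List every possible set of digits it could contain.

{5,8,9}; {6,7,9}

3 distinct digits from 1–9 sum between 6 and 24.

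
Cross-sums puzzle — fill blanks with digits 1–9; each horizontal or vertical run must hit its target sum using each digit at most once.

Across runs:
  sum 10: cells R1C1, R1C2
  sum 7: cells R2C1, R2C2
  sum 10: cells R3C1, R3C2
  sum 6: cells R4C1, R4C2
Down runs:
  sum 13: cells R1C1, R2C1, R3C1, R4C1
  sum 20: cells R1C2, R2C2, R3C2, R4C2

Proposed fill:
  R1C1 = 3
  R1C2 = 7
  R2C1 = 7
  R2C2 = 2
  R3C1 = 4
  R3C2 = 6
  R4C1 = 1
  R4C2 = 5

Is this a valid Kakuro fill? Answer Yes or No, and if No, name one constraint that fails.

No — the down run R1C1–R4C1 sums to 15, not 13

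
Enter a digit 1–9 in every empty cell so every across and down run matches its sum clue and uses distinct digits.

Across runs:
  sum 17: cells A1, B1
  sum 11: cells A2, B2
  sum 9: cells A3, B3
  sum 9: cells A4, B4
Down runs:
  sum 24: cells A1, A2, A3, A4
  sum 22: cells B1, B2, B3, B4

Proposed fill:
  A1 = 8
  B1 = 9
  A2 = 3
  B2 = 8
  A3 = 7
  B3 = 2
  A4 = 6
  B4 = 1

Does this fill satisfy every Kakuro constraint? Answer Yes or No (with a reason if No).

No — the across run A4–B4 sums to 7, not 9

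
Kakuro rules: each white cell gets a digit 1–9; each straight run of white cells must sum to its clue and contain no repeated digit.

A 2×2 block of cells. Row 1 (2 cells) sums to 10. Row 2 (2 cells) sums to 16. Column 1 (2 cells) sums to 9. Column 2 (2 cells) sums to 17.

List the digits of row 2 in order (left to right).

7 9

16 in 2 cells must be {7,9}; 17 in 2 cells must be {8,9}.
The 16 across and the 9 down share only 7, so (2,1) = 7.
(2,2) = 16 − 7 = 9 completes the 16 across.
(1,1) = 9 − 7 = 2 completes the 9 down.
(1,2) = 10 − 2 = 8 completes the 10 across.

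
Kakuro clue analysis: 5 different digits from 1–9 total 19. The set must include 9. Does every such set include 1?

Yes

The only way to make 19 from 5 distinct digits under that restriction is {1,2,3,4,9}, which contains 1.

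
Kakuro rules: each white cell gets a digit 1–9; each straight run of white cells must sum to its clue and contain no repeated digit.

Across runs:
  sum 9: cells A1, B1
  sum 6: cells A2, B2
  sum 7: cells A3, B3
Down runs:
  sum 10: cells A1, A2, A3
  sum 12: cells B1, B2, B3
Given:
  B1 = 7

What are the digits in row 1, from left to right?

2 7

A1 = 9 − 7 = 2 completes the 9 across.
Nothing is forced directly, so branch on A2, whose candidates are 1 or 5. If A2 = 1: then B2 would have to be in {5} for the 6 across but in {1,2,3,4} for the 12 down — contradiction. So A2 = 5.
B2 = 6 − 5 = 1 completes the 6 across.
A3 = 10 − 7 = 3 completes the 10 down.
B3 = 7 − 3 = 4 completes the 7 across.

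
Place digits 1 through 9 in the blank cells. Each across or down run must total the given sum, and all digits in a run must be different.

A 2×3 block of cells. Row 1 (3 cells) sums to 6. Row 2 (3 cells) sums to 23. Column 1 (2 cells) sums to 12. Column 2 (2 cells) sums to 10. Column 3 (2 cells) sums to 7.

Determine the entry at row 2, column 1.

6 in 3 cells must be {1,2,3}; 23 in 3 cells must be {6,8,9}.
The 6 across and the 12 down share only 3, so (1,1) = 3.
(2,1) = 12 − 3 = 9 completes the 12 down.
Given what's placed, (2,3) must be 6 to fit the 23 across and 7 down.
(1,3) = 7 − 6 = 1 completes the 7 down.
(2,2) = 23 − 15 = 8 completes the 23 across.
(1,2) = 6 − 4 = 2 completes the 6 across.

9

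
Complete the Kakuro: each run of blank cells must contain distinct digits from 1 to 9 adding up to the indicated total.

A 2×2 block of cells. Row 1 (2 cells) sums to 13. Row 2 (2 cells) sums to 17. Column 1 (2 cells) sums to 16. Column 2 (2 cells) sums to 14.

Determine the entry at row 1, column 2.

17 in 2 cells must be {8,9}; 16 in 2 cells must be {7,9}.
The 17 across and the 16 down share only 9, so (2,1) = 9.
(2,2) = 17 − 9 = 8 completes the 17 across.
(1,1) = 16 − 9 = 7 completes the 16 down.
(1,2) = 13 − 7 = 6 completes the 13 across.

6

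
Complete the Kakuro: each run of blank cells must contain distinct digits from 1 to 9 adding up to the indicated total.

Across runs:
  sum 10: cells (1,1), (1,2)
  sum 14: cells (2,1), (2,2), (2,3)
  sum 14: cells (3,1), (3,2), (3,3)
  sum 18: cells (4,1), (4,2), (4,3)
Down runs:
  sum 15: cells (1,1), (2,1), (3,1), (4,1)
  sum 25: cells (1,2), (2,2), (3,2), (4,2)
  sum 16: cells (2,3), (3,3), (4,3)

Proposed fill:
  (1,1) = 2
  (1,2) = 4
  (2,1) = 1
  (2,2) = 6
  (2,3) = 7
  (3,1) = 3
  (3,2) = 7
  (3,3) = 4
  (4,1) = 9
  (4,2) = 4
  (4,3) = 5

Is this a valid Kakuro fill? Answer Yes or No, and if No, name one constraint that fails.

No — the across run (1,1)–(1,2) sums to 6, not 10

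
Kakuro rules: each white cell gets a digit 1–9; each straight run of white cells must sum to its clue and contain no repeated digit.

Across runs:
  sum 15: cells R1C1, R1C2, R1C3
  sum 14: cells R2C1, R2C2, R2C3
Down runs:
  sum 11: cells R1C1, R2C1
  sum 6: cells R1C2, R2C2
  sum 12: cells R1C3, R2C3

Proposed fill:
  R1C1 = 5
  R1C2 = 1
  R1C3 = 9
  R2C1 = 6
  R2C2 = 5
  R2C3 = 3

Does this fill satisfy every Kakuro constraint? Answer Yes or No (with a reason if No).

Across: 5+1+9=15; 6+5+3=14. Down: 5+6=11; 1+5=6; 9+3=12. No digit repeats within any run.

Yes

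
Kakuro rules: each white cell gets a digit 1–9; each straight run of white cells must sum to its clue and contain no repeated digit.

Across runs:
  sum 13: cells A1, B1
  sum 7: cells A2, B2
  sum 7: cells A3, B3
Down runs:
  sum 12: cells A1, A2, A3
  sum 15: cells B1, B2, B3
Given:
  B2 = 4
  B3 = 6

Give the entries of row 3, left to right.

1 6

B1 = 15 − 10 = 5 completes the 15 down.
A2 = 7 − 4 = 3 completes the 7 across.
A3 = 7 − 6 = 1 completes the 7 across.
A1 = 13 − 5 = 8 completes the 13 across.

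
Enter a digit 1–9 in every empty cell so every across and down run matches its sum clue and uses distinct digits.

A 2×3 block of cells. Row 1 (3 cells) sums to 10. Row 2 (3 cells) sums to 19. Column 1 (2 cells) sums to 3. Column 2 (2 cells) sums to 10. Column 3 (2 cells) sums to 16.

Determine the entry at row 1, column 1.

1

3 in 2 cells must be {1,2}; 16 in 2 cells must be {7,9}.
The 10 across and the 16 down share only 7, so (1,3) = 7.
The 19 across and the 3 down share only 2, so (2,1) = 2.
(2,3) = 16 − 7 = 9 completes the 16 down.
(1,1) = 3 − 2 = 1 completes the 3 down.
(1,2) = 10 − 8 = 2 completes the 10 across.
(2,2) = 19 − 11 = 8 completes the 19 across.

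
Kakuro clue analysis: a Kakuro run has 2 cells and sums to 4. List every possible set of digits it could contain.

{1,3}

2 distinct digits from 1–9 sum between 3 and 17.
Only one set works: {1,3}.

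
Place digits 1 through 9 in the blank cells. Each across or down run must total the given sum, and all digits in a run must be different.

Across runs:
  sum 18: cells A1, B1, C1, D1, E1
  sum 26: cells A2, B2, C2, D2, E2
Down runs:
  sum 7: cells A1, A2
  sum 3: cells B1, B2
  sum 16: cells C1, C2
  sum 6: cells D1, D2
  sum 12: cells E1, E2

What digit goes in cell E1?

5

3 in 2 cells must be {1,2}; 16 in 2 cells must be {7,9}.
Only 7 fits C1 under both its across sum 18 and down sum 16.
C2 = 16 − 7 = 9 completes the 16 down.
Nothing is forced directly, so branch on E1, whose candidates are 3 or 5. If E1 = 3: then E2 would have to be in {1,2,3,4,5,6,7,8} for the 26 across but in {9} for the 12 down — contradiction. So E1 = 5.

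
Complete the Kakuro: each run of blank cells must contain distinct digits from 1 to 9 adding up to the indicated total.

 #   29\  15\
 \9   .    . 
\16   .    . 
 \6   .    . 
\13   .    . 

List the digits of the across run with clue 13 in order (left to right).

8, 5

16 in 2 cells must be {7,9}; 29 in 4 cells must be {5,7,8,9}.
Only 5 fits R3C1 under both its across sum 6 and down sum 29.
R3C2 = 6 − 5 = 1 completes the 6 across.
Nothing is forced directly, so branch on R1C1, whose candidates are 7 or 8. If R1C1 = 8: then R1C2 would have to be in {1} for the 9 across but in {2,3,4,5,6,7,8,9} for the 15 down — contradiction. So R1C1 = 7.
R1C2 = 9 − 7 = 2 completes the 9 across.
R2C1 = 9: the only remaining digit allowed by both the 16 across and the 29 down.
R2C2 = 16 − 9 = 7 completes the 16 across.
R4C1 = 29 − 21 = 8 completes the 29 down.
R4C2 = 13 − 8 = 5 completes the 13 across.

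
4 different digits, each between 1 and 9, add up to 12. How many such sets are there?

2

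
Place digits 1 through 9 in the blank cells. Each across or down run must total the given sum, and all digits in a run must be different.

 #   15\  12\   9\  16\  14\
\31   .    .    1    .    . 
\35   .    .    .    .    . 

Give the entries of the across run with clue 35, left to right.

35 in 5 cells must be {5,6,7,8,9}; 16 in 2 cells must be {7,9}.
R2C3 = 9 − 1 = 8 completes the 9 down.
Nothing is forced directly, so branch on R2C2, whose candidates are 5 or 7 or 9. If R2C2 = 7: then R1C2 would have to be in {6,7,8,9} for the 31 across but in {5} for the 12 down — contradiction. If R2C2 = 9: then R1C2 would have to be in {6,7,8,9} for the 31 across but in {3} for the 12 down — contradiction. So R2C2 = 5.
R1C2 = 12 − 5 = 7 completes the 12 down.
Given what's placed, R1C4 must be 9 to fit the 31 across and 16 down.
R2C4 = 16 − 9 = 7 completes the 16 down.
Nothing is forced directly, so branch on R2C1, whose candidates are 6 or 9. If R2C1 = 6: then R1C1 would have to be in {6,8} for the 31 across but in {9} for the 15 down — contradiction. So R2C1 = 9.
R1C1 = 15 − 9 = 6 completes the 15 down.
R1C5 = 31 − 23 = 8 completes the 31 across.
R2C5 = 35 − 29 = 6 completes the 35 across.

9 5 8 7 6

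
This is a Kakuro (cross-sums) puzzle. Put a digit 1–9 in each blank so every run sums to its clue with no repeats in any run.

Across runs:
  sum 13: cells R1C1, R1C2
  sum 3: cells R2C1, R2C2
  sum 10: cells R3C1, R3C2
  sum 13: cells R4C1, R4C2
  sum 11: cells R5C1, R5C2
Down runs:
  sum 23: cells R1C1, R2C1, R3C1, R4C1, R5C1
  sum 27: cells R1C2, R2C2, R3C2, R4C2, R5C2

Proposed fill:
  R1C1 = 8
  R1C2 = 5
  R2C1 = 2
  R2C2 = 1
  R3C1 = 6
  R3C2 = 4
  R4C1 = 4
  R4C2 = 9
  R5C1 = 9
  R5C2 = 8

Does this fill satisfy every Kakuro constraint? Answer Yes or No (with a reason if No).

No — the across run R5C1–R5C2 sums to 17, not 11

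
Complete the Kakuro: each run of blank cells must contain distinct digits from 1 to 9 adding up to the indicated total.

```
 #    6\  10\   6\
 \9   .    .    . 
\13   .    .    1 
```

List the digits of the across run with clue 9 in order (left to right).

R1C3 = 6 − 1 = 5 completes the 6 down.
Given what's placed, R1C1 must be 1 to fit the 9 across and 6 down.
R1C2 = 9 − 6 = 3 completes the 9 across.
R2C1 = 6 − 1 = 5 completes the 6 down.
R2C2 = 13 − 6 = 7 completes the 13 across.

1, 3, 5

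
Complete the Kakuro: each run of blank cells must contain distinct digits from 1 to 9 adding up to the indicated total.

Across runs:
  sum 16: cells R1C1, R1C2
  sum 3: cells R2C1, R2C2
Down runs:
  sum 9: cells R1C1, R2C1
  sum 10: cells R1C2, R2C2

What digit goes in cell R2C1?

2

16 in 2 cells must be {7,9}; 3 in 2 cells must be {1,2}.
The 16 across and the 9 down share only 7, so R1C1 = 7.
R1C2 = 16 − 7 = 9 completes the 16 across.
R2C1 = 9 − 7 = 2 completes the 9 down.
R2C2 = 3 − 2 = 1 completes the 3 across.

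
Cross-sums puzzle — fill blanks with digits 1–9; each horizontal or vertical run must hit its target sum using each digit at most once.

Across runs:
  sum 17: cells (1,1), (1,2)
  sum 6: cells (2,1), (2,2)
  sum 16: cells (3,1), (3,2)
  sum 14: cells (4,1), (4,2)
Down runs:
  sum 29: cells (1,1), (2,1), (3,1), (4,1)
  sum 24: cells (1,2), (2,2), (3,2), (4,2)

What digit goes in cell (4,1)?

17 in 2 cells must be {8,9}; 16 in 2 cells must be {7,9}; 29 in 4 cells must be {5,7,8,9}.
Only 5 fits (2,1) under both its across sum 6 and down sum 29.
(2,2) = 6 − 5 = 1 completes the 6 across.
Given what's placed, (3,2) must be 9 to fit the 16 across and 24 down.
(1,2) = 8: the only remaining digit allowed by both the 17 across and the 24 down.
(3,1) = 16 − 9 = 7 completes the 16 across.
(4,2) = 24 − 18 = 6 completes the 24 down.
(1,1) = 17 − 8 = 9 completes the 17 across.
(4,1) = 14 − 6 = 8 completes the 14 across.

8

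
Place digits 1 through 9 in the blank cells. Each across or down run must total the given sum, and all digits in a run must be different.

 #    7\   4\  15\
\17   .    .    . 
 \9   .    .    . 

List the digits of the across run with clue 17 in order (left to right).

4 in 2 cells must be {1,3}.
The 9 across and the 15 down share only 6, so R2C3 = 6.
R1C3 = 15 − 6 = 9 completes the 15 down.
Given what's placed, R2C2 must be 1 to fit the 9 across and 4 down.
R1C2 = 4 − 1 = 3 completes the 4 down.
R2C1 = 9 − 7 = 2 completes the 9 across.
R1C1 = 17 − 12 = 5 completes the 17 across.

5 3 9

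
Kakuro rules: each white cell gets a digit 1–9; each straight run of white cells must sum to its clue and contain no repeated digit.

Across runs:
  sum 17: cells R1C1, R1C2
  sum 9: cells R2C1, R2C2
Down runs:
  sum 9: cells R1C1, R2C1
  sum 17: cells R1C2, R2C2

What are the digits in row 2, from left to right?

17 in 2 cells must be {8,9}.
The 17 across and the 9 down share only 8, so R1C1 = 8.
R1C2 = 17 − 8 = 9 completes the 17 across.
R2C1 = 9 − 8 = 1 completes the 9 down.
R2C2 = 9 − 1 = 8 completes the 9 across.

1, 8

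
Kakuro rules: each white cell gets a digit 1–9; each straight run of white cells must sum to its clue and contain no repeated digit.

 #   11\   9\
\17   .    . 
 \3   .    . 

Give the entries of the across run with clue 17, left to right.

9, 8

17 in 2 cells must be {8,9}; 3 in 2 cells must be {1,2}.
The 17 across and the 9 down share only 8, so R1C2 = 8.
The 3 across and the 11 down share only 2, so R2C1 = 2.
R2C2 = 3 − 2 = 1 completes the 3 across.
R1C1 = 17 − 8 = 9 completes the 17 across.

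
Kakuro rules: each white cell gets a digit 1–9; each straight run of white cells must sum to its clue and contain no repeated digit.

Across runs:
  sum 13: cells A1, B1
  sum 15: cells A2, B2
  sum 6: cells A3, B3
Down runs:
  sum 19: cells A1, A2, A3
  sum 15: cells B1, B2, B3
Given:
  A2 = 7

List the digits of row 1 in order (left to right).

8, 5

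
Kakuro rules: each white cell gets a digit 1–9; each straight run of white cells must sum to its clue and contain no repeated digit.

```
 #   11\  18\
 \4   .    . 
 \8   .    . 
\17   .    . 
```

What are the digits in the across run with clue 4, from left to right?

4 in 2 cells must be {1,3}; 17 in 2 cells must be {8,9}.
The 17 across and the 11 down share only 8, so R3C1 = 8.
R3C2 = 17 − 8 = 9 completes the 17 across.
Given what's placed, R1C1 must be 1 to fit the 4 across and 11 down.
R1C2 = 4 − 1 = 3 completes the 4 across.
R2C1 = 11 − 9 = 2 completes the 11 down.
R2C2 = 8 − 2 = 6 completes the 8 across.

1 3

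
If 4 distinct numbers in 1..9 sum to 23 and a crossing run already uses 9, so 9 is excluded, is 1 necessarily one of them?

No

Counterexample: {2,6,7,8} sums to 23 under that restriction without using 1.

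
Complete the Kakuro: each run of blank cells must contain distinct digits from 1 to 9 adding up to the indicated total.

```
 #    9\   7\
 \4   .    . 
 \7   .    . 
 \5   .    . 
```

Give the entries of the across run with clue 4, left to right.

3 1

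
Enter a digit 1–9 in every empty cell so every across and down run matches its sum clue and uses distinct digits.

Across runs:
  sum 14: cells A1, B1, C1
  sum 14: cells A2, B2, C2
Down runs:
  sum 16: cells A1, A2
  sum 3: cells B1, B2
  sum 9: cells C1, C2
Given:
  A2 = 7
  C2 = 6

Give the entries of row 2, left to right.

16 in 2 cells must be {7,9}; 3 in 2 cells must be {1,2}.
A1 = 16 − 7 = 9 completes the 16 down.
C1 = 9 − 6 = 3 completes the 9 down.
B2 = 14 − 13 = 1 completes the 14 across.
B1 = 14 − 12 = 2 completes the 14 across.

7 1 6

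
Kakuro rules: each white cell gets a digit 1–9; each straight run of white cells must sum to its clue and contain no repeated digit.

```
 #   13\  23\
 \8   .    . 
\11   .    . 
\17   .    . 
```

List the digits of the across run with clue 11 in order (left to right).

3 8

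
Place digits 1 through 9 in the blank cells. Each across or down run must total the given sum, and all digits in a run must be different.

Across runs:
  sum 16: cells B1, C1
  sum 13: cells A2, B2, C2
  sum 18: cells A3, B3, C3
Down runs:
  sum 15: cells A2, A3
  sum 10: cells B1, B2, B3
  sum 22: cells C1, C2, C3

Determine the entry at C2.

5

16 in 2 cells must be {7,9}.
Only 7 fits B1 under both its across sum 16 and down sum 10.
C1 = 16 − 7 = 9 completes the 16 across.
Nothing is forced directly, so branch on B2, whose candidates are 1 or 2. If B2 = 1: that forces B3 = 2, C3 = 7, after which C2 would have to be in {3,4,5,7,8,9} for the 13 across but in {6} for the 22 down — contradiction. So B2 = 2.
B3 = 10 − 9 = 1 completes the 10 down.
C3 = 8: the only remaining digit allowed by both the 18 across and the 22 down.
C2 = 22 − 17 = 5 completes the 22 down.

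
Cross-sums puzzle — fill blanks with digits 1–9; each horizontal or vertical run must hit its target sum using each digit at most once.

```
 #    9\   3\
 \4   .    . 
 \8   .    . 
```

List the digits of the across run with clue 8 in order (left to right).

6 2

4 in 2 cells must be {1,3}; 3 in 2 cells must be {1,2}.
The 4 across and the 3 down share only 1, so R1C2 = 1.
R2C2 = 3 − 1 = 2 completes the 3 down.
R1C1 = 4 − 1 = 3 completes the 4 across.
R2C1 = 8 − 2 = 6 completes the 8 across.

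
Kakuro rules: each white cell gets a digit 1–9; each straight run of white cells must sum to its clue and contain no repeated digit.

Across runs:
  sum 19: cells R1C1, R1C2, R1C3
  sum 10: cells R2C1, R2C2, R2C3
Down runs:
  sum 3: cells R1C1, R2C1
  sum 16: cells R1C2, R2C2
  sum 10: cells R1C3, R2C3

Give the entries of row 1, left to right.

2 9 8

3 in 2 cells must be {1,2}; 16 in 2 cells must be {7,9}.
The 19 across and the 3 down share only 2, so R1C1 = 2.
Given what's placed, R1C2 must be 9 to fit the 19 across and 16 down.
R1C3 = 19 − 11 = 8 completes the 19 across.
R2C1 = 3 − 2 = 1 completes the 3 down.
R2C2 = 16 − 9 = 7 completes the 16 down.
R2C3 = 10 − 8 = 2 completes the 10 across.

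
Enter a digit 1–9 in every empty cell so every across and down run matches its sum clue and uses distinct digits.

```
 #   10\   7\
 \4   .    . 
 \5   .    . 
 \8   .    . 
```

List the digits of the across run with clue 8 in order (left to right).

6 2

4 in 2 cells must be {1,3}; 7 in 3 cells must be {1,2,4}.
The 4 across and the 7 down share only 1, so R1C2 = 1.
Given what's placed, R3C2 must be 2 to fit the 8 across and 7 down.
R1C1 = 4 − 1 = 3 completes the 4 across.
R2C2 = 7 − 3 = 4 completes the 7 down.
R3C1 = 8 − 2 = 6 completes the 8 across.
R2C1 = 5 − 4 = 1 completes the 5 across.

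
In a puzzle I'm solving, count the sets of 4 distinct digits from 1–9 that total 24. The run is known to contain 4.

3

4 distinct digits from 1–9 sum between 10 and 30.
Keeping only sets containing 4.
Enumerating: {3,4,8,9}, {4,5,6,9}, {4,5,7,8}.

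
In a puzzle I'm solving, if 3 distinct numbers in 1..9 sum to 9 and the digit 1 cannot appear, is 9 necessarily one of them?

No

The only way to make 9 from 3 distinct digits under that restriction is {2,3,4}, which does not contain 9.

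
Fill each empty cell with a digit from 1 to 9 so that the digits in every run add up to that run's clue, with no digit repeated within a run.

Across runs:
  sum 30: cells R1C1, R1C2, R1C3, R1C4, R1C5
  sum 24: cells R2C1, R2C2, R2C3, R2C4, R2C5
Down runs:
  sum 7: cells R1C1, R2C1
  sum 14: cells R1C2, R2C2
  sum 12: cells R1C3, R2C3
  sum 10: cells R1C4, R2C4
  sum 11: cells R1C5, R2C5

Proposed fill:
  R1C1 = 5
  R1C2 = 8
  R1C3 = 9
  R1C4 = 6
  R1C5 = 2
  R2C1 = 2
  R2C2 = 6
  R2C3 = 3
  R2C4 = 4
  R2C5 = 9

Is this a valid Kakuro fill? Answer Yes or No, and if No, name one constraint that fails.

Across: 5+8+9+6+2=30; 2+6+3+4+9=24. Down: 5+2=7; 8+6=14; 9+3=12; 6+4=10; 2+9=11. No digit repeats within any run.

Yes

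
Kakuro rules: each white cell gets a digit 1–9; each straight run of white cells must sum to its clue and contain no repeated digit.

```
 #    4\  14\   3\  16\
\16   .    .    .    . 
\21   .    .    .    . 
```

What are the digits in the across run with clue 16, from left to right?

1 6 2 7

4 in 2 cells must be {1,3}; 3 in 2 cells must be {1,2}; 16 in 2 cells must be {7,9}.
Nothing is forced directly, so branch on R1C4, whose candidates are 7 or 9. If R1C4 = 9: that forces R1C1 = 1, after which R1C2 would have to be in {2,4} for the 16 across but in {5,6,8,9} for the 14 down — contradiction. So R1C4 = 7.
R2C4 = 16 − 7 = 9 completes the 16 down.
Nothing is forced directly, so branch on R1C2, whose candidates are 5 or 6. If R1C2 = 5: that forces R1C3 = 1, after which R2C2 would have to be in {1,2,3,4,5,6,7,8} for the 21 across but in {9} for the 14 down — contradiction. So R1C2 = 6.
R1C1 = 1: the only remaining digit allowed by both the 16 across and the 4 down.
R1C3 = 16 − 14 = 2 completes the 16 across.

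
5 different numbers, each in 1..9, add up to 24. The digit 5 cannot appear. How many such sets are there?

5 distinct digits from 1–9 sum between 15 and 35.
Dropping sets that contain 5.
Enumerating: {1,2,4,8,9}, {1,2,6,7,8}, {1,3,4,7,9}, {2,3,4,6,9}, {2,3,4,7,8}.

5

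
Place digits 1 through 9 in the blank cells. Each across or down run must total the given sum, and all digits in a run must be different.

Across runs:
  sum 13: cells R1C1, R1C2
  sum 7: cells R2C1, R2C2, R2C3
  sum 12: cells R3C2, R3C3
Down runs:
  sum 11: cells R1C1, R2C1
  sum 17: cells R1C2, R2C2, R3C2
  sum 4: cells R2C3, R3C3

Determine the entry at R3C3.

7 in 3 cells must be {1,2,4}; 4 in 2 cells must be {1,3}.
The 7 across and the 4 down share only 1, so R2C3 = 1.
R3C3 = 4 − 1 = 3 completes the 4 down.
R3C2 = 12 − 3 = 9 completes the 12 across.
R2C2 = 2: the only remaining digit allowed by both the 7 across and the 17 down.
R1C2 = 17 − 11 = 6 completes the 17 down.
R2C1 = 7 − 3 = 4 completes the 7 across.
R1C1 = 13 − 6 = 7 completes the 13 across.

3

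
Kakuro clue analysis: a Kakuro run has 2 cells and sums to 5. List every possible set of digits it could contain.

2 distinct digits from 1–9 sum between 3 and 17.

{1,4}; {2,3}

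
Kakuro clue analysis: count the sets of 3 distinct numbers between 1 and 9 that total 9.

3

3 distinct digits from 1–9 sum between 6 and 24.
Enumerating: {1,2,6}, {1,3,5}, {2,3,4}.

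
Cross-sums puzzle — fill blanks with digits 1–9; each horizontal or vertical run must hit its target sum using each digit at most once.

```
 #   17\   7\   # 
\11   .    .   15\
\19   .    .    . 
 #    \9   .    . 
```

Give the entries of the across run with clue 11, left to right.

17 in 2 cells must be {8,9}; 7 in 3 cells must be {1,2,4}.
Nothing is forced directly, so branch on R1C1, whose candidates are 8 or 9. If R1C1 = 8: then R1C2 would have to be in {3} for the 11 across but in {1,2,4} for the 7 down — contradiction. So R1C1 = 9.
R1C2 = 11 − 9 = 2 completes the 11 across.
R2C1 = 17 − 9 = 8 completes the 17 down.
R2C2 = 4: the only remaining digit allowed by both the 19 across and the 7 down.
R2C3 = 19 − 12 = 7 completes the 19 across.
R3C2 = 7 − 6 = 1 completes the 7 down.
R3C3 = 9 − 1 = 8 completes the 9 across.

9, 2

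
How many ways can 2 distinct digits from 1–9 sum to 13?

3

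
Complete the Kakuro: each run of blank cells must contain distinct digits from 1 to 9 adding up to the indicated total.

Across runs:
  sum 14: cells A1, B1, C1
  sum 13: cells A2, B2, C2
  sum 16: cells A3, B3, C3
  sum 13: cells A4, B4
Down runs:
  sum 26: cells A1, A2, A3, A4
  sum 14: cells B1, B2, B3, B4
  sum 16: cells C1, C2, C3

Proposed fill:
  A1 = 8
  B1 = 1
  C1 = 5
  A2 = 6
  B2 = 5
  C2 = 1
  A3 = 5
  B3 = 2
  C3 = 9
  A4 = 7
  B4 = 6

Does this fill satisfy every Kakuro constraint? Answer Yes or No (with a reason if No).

No — the down run C1–C3 sums to 15, not 16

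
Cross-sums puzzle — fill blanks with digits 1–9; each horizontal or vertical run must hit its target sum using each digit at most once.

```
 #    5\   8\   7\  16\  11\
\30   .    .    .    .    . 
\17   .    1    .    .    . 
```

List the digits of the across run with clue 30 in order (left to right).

1, 7, 5, 9, 8

16 in 2 cells must be {7,9}.
R1C2 = 8 − 1 = 7 completes the 8 down.
R1C4 = 9: the only remaining digit allowed by both the 30 across and the 16 down.
R2C4 = 16 − 9 = 7 completes the 16 down.
Nothing is forced directly, so branch on R2C5, whose candidates are 2 or 3 or 4. If R2C5 = 2: then R1C5 would have to be in {1,2,3,4,5,6,8} for the 30 across but in {9} for the 11 down — contradiction. If R2C5 = 4: then R1C5 would have to be in {1,2,3,4,5,6,8} for the 30 across but in {7} for the 11 down — contradiction. So R2C5 = 3.
R1C5 = 11 − 3 = 8 completes the 11 down.
Nothing is forced directly, so branch on R2C1, whose candidates are 2 or 4. If R2C1 = 2: then R1C1 would have to be in {1,2,4,5} for the 30 across but in {3} for the 5 down — contradiction. So R2C1 = 4.
R1C1 = 5 − 4 = 1 completes the 5 down.
R1C3 = 30 − 25 = 5 completes the 30 across.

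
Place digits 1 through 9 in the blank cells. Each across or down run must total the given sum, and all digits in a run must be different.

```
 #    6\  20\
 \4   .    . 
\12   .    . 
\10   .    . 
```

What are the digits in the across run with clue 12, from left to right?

4 in 2 cells must be {1,3}; 6 in 3 cells must be {1,2,3}.
The 4 across and the 20 down share only 3, so R1C2 = 3.
The 12 across and the 6 down share only 3, so R2C1 = 3.
R2C2 = 12 − 3 = 9 completes the 12 across.
R3C2 = 20 − 12 = 8 completes the 20 down.
R1C1 = 4 − 3 = 1 completes the 4 across.
R3C1 = 10 − 8 = 2 completes the 10 across.

3 9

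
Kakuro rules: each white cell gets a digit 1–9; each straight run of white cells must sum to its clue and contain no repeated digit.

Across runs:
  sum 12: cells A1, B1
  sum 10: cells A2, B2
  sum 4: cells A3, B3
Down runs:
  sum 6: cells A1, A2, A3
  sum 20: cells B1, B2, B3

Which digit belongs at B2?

4 in 2 cells must be {1,3}; 6 in 3 cells must be {1,2,3}.
The 12 across and the 6 down share only 3, so A1 = 3.
B1 = 12 − 3 = 9 completes the 12 across.
Given what's placed, A3 must be 1 to fit the 4 across and 6 down.
B3 = 4 − 1 = 3 completes the 4 across.
A2 = 6 − 4 = 2 completes the 6 down.
B2 = 10 − 2 = 8 completes the 10 across.

8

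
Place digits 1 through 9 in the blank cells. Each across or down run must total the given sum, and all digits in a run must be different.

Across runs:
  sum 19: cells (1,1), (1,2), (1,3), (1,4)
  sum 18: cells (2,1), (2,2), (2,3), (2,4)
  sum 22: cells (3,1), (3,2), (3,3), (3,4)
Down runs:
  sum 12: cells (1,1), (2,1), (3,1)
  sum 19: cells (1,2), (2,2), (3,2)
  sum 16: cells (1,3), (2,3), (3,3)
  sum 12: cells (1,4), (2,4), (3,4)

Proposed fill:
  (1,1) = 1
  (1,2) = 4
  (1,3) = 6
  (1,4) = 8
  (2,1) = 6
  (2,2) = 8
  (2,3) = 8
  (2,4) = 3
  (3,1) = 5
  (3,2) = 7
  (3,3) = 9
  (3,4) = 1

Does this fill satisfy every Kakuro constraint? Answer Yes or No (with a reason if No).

No — the across run (2,1)–(2,4) sums to 25, not 18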